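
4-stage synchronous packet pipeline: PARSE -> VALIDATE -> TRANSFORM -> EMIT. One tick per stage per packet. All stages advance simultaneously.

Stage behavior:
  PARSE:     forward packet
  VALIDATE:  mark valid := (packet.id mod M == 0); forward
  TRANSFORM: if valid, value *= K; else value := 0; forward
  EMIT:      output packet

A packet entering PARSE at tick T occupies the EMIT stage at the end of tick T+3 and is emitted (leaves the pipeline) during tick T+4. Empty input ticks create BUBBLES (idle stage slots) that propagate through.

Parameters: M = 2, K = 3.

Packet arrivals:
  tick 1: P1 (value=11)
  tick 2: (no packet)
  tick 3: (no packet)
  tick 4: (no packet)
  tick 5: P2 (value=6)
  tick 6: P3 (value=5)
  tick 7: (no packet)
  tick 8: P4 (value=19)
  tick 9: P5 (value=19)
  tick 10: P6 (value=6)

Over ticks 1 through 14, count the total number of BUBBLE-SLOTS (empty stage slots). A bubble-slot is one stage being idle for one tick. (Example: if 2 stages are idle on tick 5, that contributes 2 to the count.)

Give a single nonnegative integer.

Tick 1: [PARSE:P1(v=11,ok=F), VALIDATE:-, TRANSFORM:-, EMIT:-] out:-; bubbles=3
Tick 2: [PARSE:-, VALIDATE:P1(v=11,ok=F), TRANSFORM:-, EMIT:-] out:-; bubbles=3
Tick 3: [PARSE:-, VALIDATE:-, TRANSFORM:P1(v=0,ok=F), EMIT:-] out:-; bubbles=3
Tick 4: [PARSE:-, VALIDATE:-, TRANSFORM:-, EMIT:P1(v=0,ok=F)] out:-; bubbles=3
Tick 5: [PARSE:P2(v=6,ok=F), VALIDATE:-, TRANSFORM:-, EMIT:-] out:P1(v=0); bubbles=3
Tick 6: [PARSE:P3(v=5,ok=F), VALIDATE:P2(v=6,ok=T), TRANSFORM:-, EMIT:-] out:-; bubbles=2
Tick 7: [PARSE:-, VALIDATE:P3(v=5,ok=F), TRANSFORM:P2(v=18,ok=T), EMIT:-] out:-; bubbles=2
Tick 8: [PARSE:P4(v=19,ok=F), VALIDATE:-, TRANSFORM:P3(v=0,ok=F), EMIT:P2(v=18,ok=T)] out:-; bubbles=1
Tick 9: [PARSE:P5(v=19,ok=F), VALIDATE:P4(v=19,ok=T), TRANSFORM:-, EMIT:P3(v=0,ok=F)] out:P2(v=18); bubbles=1
Tick 10: [PARSE:P6(v=6,ok=F), VALIDATE:P5(v=19,ok=F), TRANSFORM:P4(v=57,ok=T), EMIT:-] out:P3(v=0); bubbles=1
Tick 11: [PARSE:-, VALIDATE:P6(v=6,ok=T), TRANSFORM:P5(v=0,ok=F), EMIT:P4(v=57,ok=T)] out:-; bubbles=1
Tick 12: [PARSE:-, VALIDATE:-, TRANSFORM:P6(v=18,ok=T), EMIT:P5(v=0,ok=F)] out:P4(v=57); bubbles=2
Tick 13: [PARSE:-, VALIDATE:-, TRANSFORM:-, EMIT:P6(v=18,ok=T)] out:P5(v=0); bubbles=3
Tick 14: [PARSE:-, VALIDATE:-, TRANSFORM:-, EMIT:-] out:P6(v=18); bubbles=4
Total bubble-slots: 32

Answer: 32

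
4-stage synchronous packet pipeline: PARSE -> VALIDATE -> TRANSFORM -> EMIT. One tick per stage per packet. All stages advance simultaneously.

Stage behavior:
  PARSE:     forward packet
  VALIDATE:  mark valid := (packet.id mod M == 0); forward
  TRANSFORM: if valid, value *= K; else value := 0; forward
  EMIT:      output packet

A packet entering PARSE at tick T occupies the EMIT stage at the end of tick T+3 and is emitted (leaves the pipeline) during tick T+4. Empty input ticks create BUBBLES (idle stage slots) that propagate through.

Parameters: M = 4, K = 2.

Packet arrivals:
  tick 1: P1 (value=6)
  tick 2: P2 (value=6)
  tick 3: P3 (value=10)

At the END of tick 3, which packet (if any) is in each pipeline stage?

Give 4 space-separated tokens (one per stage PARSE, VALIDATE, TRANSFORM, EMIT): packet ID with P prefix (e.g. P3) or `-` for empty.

Answer: P3 P2 P1 -

Derivation:
Tick 1: [PARSE:P1(v=6,ok=F), VALIDATE:-, TRANSFORM:-, EMIT:-] out:-; in:P1
Tick 2: [PARSE:P2(v=6,ok=F), VALIDATE:P1(v=6,ok=F), TRANSFORM:-, EMIT:-] out:-; in:P2
Tick 3: [PARSE:P3(v=10,ok=F), VALIDATE:P2(v=6,ok=F), TRANSFORM:P1(v=0,ok=F), EMIT:-] out:-; in:P3
At end of tick 3: ['P3', 'P2', 'P1', '-']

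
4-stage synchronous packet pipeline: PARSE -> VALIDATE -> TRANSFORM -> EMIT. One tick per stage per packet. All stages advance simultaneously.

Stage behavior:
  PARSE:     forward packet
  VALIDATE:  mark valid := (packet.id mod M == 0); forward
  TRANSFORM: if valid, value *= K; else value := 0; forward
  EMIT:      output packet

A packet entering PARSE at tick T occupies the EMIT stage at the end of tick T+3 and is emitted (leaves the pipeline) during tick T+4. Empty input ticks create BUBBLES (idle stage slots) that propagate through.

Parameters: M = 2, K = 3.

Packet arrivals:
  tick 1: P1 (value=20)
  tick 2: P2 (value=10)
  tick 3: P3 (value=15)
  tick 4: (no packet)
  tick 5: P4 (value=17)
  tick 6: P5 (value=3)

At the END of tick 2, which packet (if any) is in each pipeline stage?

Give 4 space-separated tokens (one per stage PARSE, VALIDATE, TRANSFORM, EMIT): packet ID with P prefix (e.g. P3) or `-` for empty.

Tick 1: [PARSE:P1(v=20,ok=F), VALIDATE:-, TRANSFORM:-, EMIT:-] out:-; in:P1
Tick 2: [PARSE:P2(v=10,ok=F), VALIDATE:P1(v=20,ok=F), TRANSFORM:-, EMIT:-] out:-; in:P2
At end of tick 2: ['P2', 'P1', '-', '-']

Answer: P2 P1 - -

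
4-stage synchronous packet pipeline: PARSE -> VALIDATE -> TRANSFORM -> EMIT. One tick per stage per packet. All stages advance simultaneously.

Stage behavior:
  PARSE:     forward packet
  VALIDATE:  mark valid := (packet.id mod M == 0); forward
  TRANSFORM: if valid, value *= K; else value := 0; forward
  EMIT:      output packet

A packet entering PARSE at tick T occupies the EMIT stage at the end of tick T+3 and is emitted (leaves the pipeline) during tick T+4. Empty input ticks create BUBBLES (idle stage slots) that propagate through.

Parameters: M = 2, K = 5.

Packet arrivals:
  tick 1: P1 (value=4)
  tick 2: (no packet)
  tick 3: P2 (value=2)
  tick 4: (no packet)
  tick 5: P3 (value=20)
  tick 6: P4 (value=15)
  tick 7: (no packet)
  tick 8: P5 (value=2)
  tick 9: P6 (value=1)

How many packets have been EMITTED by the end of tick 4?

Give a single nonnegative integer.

Tick 1: [PARSE:P1(v=4,ok=F), VALIDATE:-, TRANSFORM:-, EMIT:-] out:-; in:P1
Tick 2: [PARSE:-, VALIDATE:P1(v=4,ok=F), TRANSFORM:-, EMIT:-] out:-; in:-
Tick 3: [PARSE:P2(v=2,ok=F), VALIDATE:-, TRANSFORM:P1(v=0,ok=F), EMIT:-] out:-; in:P2
Tick 4: [PARSE:-, VALIDATE:P2(v=2,ok=T), TRANSFORM:-, EMIT:P1(v=0,ok=F)] out:-; in:-
Emitted by tick 4: []

Answer: 0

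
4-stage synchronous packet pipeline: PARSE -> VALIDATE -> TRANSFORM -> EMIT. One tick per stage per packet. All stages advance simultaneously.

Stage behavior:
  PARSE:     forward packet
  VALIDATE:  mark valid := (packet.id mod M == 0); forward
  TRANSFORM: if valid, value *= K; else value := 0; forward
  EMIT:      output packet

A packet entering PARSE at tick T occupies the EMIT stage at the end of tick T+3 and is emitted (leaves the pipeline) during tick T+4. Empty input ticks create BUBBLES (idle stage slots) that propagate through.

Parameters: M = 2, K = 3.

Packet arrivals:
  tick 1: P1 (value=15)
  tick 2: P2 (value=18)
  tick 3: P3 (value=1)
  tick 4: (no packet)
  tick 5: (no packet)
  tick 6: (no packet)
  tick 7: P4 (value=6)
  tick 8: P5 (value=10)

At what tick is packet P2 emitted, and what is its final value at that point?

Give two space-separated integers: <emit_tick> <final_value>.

Answer: 6 54

Derivation:
Tick 1: [PARSE:P1(v=15,ok=F), VALIDATE:-, TRANSFORM:-, EMIT:-] out:-; in:P1
Tick 2: [PARSE:P2(v=18,ok=F), VALIDATE:P1(v=15,ok=F), TRANSFORM:-, EMIT:-] out:-; in:P2
Tick 3: [PARSE:P3(v=1,ok=F), VALIDATE:P2(v=18,ok=T), TRANSFORM:P1(v=0,ok=F), EMIT:-] out:-; in:P3
Tick 4: [PARSE:-, VALIDATE:P3(v=1,ok=F), TRANSFORM:P2(v=54,ok=T), EMIT:P1(v=0,ok=F)] out:-; in:-
Tick 5: [PARSE:-, VALIDATE:-, TRANSFORM:P3(v=0,ok=F), EMIT:P2(v=54,ok=T)] out:P1(v=0); in:-
Tick 6: [PARSE:-, VALIDATE:-, TRANSFORM:-, EMIT:P3(v=0,ok=F)] out:P2(v=54); in:-
Tick 7: [PARSE:P4(v=6,ok=F), VALIDATE:-, TRANSFORM:-, EMIT:-] out:P3(v=0); in:P4
Tick 8: [PARSE:P5(v=10,ok=F), VALIDATE:P4(v=6,ok=T), TRANSFORM:-, EMIT:-] out:-; in:P5
Tick 9: [PARSE:-, VALIDATE:P5(v=10,ok=F), TRANSFORM:P4(v=18,ok=T), EMIT:-] out:-; in:-
Tick 10: [PARSE:-, VALIDATE:-, TRANSFORM:P5(v=0,ok=F), EMIT:P4(v=18,ok=T)] out:-; in:-
Tick 11: [PARSE:-, VALIDATE:-, TRANSFORM:-, EMIT:P5(v=0,ok=F)] out:P4(v=18); in:-
Tick 12: [PARSE:-, VALIDATE:-, TRANSFORM:-, EMIT:-] out:P5(v=0); in:-
P2: arrives tick 2, valid=True (id=2, id%2=0), emit tick 6, final value 54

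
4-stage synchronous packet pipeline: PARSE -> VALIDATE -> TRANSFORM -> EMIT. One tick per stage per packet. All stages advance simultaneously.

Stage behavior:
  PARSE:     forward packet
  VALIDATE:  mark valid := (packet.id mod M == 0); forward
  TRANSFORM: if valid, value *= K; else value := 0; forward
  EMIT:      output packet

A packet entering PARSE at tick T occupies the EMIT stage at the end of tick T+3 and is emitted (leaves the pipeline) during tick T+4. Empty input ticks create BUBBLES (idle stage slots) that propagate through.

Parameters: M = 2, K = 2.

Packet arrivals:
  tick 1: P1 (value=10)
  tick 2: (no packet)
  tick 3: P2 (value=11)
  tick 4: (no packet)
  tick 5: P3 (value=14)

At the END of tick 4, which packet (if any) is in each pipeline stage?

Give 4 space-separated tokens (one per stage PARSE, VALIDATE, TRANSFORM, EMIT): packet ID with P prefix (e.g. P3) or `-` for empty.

Answer: - P2 - P1

Derivation:
Tick 1: [PARSE:P1(v=10,ok=F), VALIDATE:-, TRANSFORM:-, EMIT:-] out:-; in:P1
Tick 2: [PARSE:-, VALIDATE:P1(v=10,ok=F), TRANSFORM:-, EMIT:-] out:-; in:-
Tick 3: [PARSE:P2(v=11,ok=F), VALIDATE:-, TRANSFORM:P1(v=0,ok=F), EMIT:-] out:-; in:P2
Tick 4: [PARSE:-, VALIDATE:P2(v=11,ok=T), TRANSFORM:-, EMIT:P1(v=0,ok=F)] out:-; in:-
At end of tick 4: ['-', 'P2', '-', 'P1']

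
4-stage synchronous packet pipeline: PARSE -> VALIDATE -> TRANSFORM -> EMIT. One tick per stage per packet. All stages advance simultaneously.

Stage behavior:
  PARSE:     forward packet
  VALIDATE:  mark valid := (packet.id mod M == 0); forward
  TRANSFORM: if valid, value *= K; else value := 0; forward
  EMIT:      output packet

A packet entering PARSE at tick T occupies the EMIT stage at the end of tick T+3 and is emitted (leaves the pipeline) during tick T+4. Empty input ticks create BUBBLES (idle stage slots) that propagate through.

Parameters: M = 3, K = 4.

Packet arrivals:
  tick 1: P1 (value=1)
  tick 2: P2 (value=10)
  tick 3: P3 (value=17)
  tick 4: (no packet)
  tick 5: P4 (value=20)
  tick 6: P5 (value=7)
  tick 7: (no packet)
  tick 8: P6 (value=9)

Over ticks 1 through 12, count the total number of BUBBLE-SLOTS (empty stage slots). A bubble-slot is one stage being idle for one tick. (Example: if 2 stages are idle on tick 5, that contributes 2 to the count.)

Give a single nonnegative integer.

Answer: 24

Derivation:
Tick 1: [PARSE:P1(v=1,ok=F), VALIDATE:-, TRANSFORM:-, EMIT:-] out:-; bubbles=3
Tick 2: [PARSE:P2(v=10,ok=F), VALIDATE:P1(v=1,ok=F), TRANSFORM:-, EMIT:-] out:-; bubbles=2
Tick 3: [PARSE:P3(v=17,ok=F), VALIDATE:P2(v=10,ok=F), TRANSFORM:P1(v=0,ok=F), EMIT:-] out:-; bubbles=1
Tick 4: [PARSE:-, VALIDATE:P3(v=17,ok=T), TRANSFORM:P2(v=0,ok=F), EMIT:P1(v=0,ok=F)] out:-; bubbles=1
Tick 5: [PARSE:P4(v=20,ok=F), VALIDATE:-, TRANSFORM:P3(v=68,ok=T), EMIT:P2(v=0,ok=F)] out:P1(v=0); bubbles=1
Tick 6: [PARSE:P5(v=7,ok=F), VALIDATE:P4(v=20,ok=F), TRANSFORM:-, EMIT:P3(v=68,ok=T)] out:P2(v=0); bubbles=1
Tick 7: [PARSE:-, VALIDATE:P5(v=7,ok=F), TRANSFORM:P4(v=0,ok=F), EMIT:-] out:P3(v=68); bubbles=2
Tick 8: [PARSE:P6(v=9,ok=F), VALIDATE:-, TRANSFORM:P5(v=0,ok=F), EMIT:P4(v=0,ok=F)] out:-; bubbles=1
Tick 9: [PARSE:-, VALIDATE:P6(v=9,ok=T), TRANSFORM:-, EMIT:P5(v=0,ok=F)] out:P4(v=0); bubbles=2
Tick 10: [PARSE:-, VALIDATE:-, TRANSFORM:P6(v=36,ok=T), EMIT:-] out:P5(v=0); bubbles=3
Tick 11: [PARSE:-, VALIDATE:-, TRANSFORM:-, EMIT:P6(v=36,ok=T)] out:-; bubbles=3
Tick 12: [PARSE:-, VALIDATE:-, TRANSFORM:-, EMIT:-] out:P6(v=36); bubbles=4
Total bubble-slots: 24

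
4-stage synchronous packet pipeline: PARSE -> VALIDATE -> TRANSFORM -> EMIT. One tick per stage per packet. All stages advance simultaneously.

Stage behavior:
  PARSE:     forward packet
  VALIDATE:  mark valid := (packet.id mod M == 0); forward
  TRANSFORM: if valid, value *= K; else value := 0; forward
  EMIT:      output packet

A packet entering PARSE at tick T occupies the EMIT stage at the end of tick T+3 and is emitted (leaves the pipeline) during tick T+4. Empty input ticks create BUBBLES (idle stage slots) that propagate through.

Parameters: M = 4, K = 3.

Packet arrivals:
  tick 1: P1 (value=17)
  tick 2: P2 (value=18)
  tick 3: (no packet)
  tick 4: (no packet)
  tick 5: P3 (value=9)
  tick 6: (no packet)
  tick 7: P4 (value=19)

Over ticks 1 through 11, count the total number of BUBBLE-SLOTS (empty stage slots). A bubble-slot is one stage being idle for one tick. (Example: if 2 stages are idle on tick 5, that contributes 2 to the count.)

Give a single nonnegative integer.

Tick 1: [PARSE:P1(v=17,ok=F), VALIDATE:-, TRANSFORM:-, EMIT:-] out:-; bubbles=3
Tick 2: [PARSE:P2(v=18,ok=F), VALIDATE:P1(v=17,ok=F), TRANSFORM:-, EMIT:-] out:-; bubbles=2
Tick 3: [PARSE:-, VALIDATE:P2(v=18,ok=F), TRANSFORM:P1(v=0,ok=F), EMIT:-] out:-; bubbles=2
Tick 4: [PARSE:-, VALIDATE:-, TRANSFORM:P2(v=0,ok=F), EMIT:P1(v=0,ok=F)] out:-; bubbles=2
Tick 5: [PARSE:P3(v=9,ok=F), VALIDATE:-, TRANSFORM:-, EMIT:P2(v=0,ok=F)] out:P1(v=0); bubbles=2
Tick 6: [PARSE:-, VALIDATE:P3(v=9,ok=F), TRANSFORM:-, EMIT:-] out:P2(v=0); bubbles=3
Tick 7: [PARSE:P4(v=19,ok=F), VALIDATE:-, TRANSFORM:P3(v=0,ok=F), EMIT:-] out:-; bubbles=2
Tick 8: [PARSE:-, VALIDATE:P4(v=19,ok=T), TRANSFORM:-, EMIT:P3(v=0,ok=F)] out:-; bubbles=2
Tick 9: [PARSE:-, VALIDATE:-, TRANSFORM:P4(v=57,ok=T), EMIT:-] out:P3(v=0); bubbles=3
Tick 10: [PARSE:-, VALIDATE:-, TRANSFORM:-, EMIT:P4(v=57,ok=T)] out:-; bubbles=3
Tick 11: [PARSE:-, VALIDATE:-, TRANSFORM:-, EMIT:-] out:P4(v=57); bubbles=4
Total bubble-slots: 28

Answer: 28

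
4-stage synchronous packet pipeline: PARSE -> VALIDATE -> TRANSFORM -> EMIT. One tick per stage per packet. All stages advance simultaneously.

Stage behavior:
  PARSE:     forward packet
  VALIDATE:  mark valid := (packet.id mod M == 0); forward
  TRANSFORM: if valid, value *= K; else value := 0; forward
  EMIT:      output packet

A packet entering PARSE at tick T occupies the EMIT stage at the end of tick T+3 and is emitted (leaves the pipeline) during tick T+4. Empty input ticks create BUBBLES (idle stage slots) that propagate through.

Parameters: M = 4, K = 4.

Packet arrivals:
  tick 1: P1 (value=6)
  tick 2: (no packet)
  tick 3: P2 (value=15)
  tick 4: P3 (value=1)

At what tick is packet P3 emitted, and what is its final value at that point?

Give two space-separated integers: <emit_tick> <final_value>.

Tick 1: [PARSE:P1(v=6,ok=F), VALIDATE:-, TRANSFORM:-, EMIT:-] out:-; in:P1
Tick 2: [PARSE:-, VALIDATE:P1(v=6,ok=F), TRANSFORM:-, EMIT:-] out:-; in:-
Tick 3: [PARSE:P2(v=15,ok=F), VALIDATE:-, TRANSFORM:P1(v=0,ok=F), EMIT:-] out:-; in:P2
Tick 4: [PARSE:P3(v=1,ok=F), VALIDATE:P2(v=15,ok=F), TRANSFORM:-, EMIT:P1(v=0,ok=F)] out:-; in:P3
Tick 5: [PARSE:-, VALIDATE:P3(v=1,ok=F), TRANSFORM:P2(v=0,ok=F), EMIT:-] out:P1(v=0); in:-
Tick 6: [PARSE:-, VALIDATE:-, TRANSFORM:P3(v=0,ok=F), EMIT:P2(v=0,ok=F)] out:-; in:-
Tick 7: [PARSE:-, VALIDATE:-, TRANSFORM:-, EMIT:P3(v=0,ok=F)] out:P2(v=0); in:-
Tick 8: [PARSE:-, VALIDATE:-, TRANSFORM:-, EMIT:-] out:P3(v=0); in:-
P3: arrives tick 4, valid=False (id=3, id%4=3), emit tick 8, final value 0

Answer: 8 0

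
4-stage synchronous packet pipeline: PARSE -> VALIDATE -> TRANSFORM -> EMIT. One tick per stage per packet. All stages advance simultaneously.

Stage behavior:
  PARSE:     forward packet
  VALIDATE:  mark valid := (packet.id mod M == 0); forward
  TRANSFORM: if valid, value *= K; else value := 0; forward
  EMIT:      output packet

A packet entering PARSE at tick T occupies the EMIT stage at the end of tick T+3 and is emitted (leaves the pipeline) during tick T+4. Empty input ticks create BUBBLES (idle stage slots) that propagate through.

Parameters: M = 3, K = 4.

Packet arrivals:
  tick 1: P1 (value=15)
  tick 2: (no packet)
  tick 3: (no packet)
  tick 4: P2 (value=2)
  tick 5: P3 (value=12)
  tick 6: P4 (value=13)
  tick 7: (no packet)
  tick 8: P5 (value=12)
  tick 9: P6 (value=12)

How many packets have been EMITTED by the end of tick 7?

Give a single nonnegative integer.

Tick 1: [PARSE:P1(v=15,ok=F), VALIDATE:-, TRANSFORM:-, EMIT:-] out:-; in:P1
Tick 2: [PARSE:-, VALIDATE:P1(v=15,ok=F), TRANSFORM:-, EMIT:-] out:-; in:-
Tick 3: [PARSE:-, VALIDATE:-, TRANSFORM:P1(v=0,ok=F), EMIT:-] out:-; in:-
Tick 4: [PARSE:P2(v=2,ok=F), VALIDATE:-, TRANSFORM:-, EMIT:P1(v=0,ok=F)] out:-; in:P2
Tick 5: [PARSE:P3(v=12,ok=F), VALIDATE:P2(v=2,ok=F), TRANSFORM:-, EMIT:-] out:P1(v=0); in:P3
Tick 6: [PARSE:P4(v=13,ok=F), VALIDATE:P3(v=12,ok=T), TRANSFORM:P2(v=0,ok=F), EMIT:-] out:-; in:P4
Tick 7: [PARSE:-, VALIDATE:P4(v=13,ok=F), TRANSFORM:P3(v=48,ok=T), EMIT:P2(v=0,ok=F)] out:-; in:-
Emitted by tick 7: ['P1']

Answer: 1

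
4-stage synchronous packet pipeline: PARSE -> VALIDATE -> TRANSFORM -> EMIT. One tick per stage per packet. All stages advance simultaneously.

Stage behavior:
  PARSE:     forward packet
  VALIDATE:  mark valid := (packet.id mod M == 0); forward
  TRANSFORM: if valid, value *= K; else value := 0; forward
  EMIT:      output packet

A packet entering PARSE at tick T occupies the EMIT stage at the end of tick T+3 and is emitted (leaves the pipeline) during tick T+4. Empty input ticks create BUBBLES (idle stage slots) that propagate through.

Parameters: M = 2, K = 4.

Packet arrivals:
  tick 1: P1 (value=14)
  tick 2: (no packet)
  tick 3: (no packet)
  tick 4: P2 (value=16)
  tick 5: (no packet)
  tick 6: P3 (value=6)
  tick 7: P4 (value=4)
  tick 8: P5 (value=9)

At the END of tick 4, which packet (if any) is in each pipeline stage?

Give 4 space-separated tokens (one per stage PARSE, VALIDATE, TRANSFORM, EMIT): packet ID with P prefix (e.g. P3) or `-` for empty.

Answer: P2 - - P1

Derivation:
Tick 1: [PARSE:P1(v=14,ok=F), VALIDATE:-, TRANSFORM:-, EMIT:-] out:-; in:P1
Tick 2: [PARSE:-, VALIDATE:P1(v=14,ok=F), TRANSFORM:-, EMIT:-] out:-; in:-
Tick 3: [PARSE:-, VALIDATE:-, TRANSFORM:P1(v=0,ok=F), EMIT:-] out:-; in:-
Tick 4: [PARSE:P2(v=16,ok=F), VALIDATE:-, TRANSFORM:-, EMIT:P1(v=0,ok=F)] out:-; in:P2
At end of tick 4: ['P2', '-', '-', 'P1']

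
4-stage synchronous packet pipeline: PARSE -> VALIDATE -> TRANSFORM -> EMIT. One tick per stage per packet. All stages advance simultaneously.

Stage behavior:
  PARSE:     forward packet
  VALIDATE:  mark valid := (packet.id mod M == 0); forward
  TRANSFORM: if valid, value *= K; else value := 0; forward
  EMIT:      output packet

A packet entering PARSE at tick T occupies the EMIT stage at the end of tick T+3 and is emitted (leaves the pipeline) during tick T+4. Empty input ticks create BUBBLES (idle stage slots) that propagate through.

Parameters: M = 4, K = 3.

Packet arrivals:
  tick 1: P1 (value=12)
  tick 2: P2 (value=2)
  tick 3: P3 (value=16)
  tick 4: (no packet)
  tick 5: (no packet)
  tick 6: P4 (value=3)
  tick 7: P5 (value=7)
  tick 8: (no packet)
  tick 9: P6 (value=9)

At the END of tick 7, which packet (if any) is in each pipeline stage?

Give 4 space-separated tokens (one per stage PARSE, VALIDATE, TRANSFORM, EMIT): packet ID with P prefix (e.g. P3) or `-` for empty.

Answer: P5 P4 - -

Derivation:
Tick 1: [PARSE:P1(v=12,ok=F), VALIDATE:-, TRANSFORM:-, EMIT:-] out:-; in:P1
Tick 2: [PARSE:P2(v=2,ok=F), VALIDATE:P1(v=12,ok=F), TRANSFORM:-, EMIT:-] out:-; in:P2
Tick 3: [PARSE:P3(v=16,ok=F), VALIDATE:P2(v=2,ok=F), TRANSFORM:P1(v=0,ok=F), EMIT:-] out:-; in:P3
Tick 4: [PARSE:-, VALIDATE:P3(v=16,ok=F), TRANSFORM:P2(v=0,ok=F), EMIT:P1(v=0,ok=F)] out:-; in:-
Tick 5: [PARSE:-, VALIDATE:-, TRANSFORM:P3(v=0,ok=F), EMIT:P2(v=0,ok=F)] out:P1(v=0); in:-
Tick 6: [PARSE:P4(v=3,ok=F), VALIDATE:-, TRANSFORM:-, EMIT:P3(v=0,ok=F)] out:P2(v=0); in:P4
Tick 7: [PARSE:P5(v=7,ok=F), VALIDATE:P4(v=3,ok=T), TRANSFORM:-, EMIT:-] out:P3(v=0); in:P5
At end of tick 7: ['P5', 'P4', '-', '-']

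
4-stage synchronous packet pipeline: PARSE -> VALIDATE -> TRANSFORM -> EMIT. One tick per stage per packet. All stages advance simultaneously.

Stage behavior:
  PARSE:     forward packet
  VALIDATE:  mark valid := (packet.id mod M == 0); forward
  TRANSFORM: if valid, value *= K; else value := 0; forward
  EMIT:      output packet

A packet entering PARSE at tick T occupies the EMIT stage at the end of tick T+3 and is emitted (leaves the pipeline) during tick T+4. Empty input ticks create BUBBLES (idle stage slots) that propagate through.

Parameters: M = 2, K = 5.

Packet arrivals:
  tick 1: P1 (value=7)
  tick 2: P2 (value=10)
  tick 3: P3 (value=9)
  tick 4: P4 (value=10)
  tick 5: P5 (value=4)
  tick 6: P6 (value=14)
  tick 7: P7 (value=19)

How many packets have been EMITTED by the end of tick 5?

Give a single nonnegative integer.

Tick 1: [PARSE:P1(v=7,ok=F), VALIDATE:-, TRANSFORM:-, EMIT:-] out:-; in:P1
Tick 2: [PARSE:P2(v=10,ok=F), VALIDATE:P1(v=7,ok=F), TRANSFORM:-, EMIT:-] out:-; in:P2
Tick 3: [PARSE:P3(v=9,ok=F), VALIDATE:P2(v=10,ok=T), TRANSFORM:P1(v=0,ok=F), EMIT:-] out:-; in:P3
Tick 4: [PARSE:P4(v=10,ok=F), VALIDATE:P3(v=9,ok=F), TRANSFORM:P2(v=50,ok=T), EMIT:P1(v=0,ok=F)] out:-; in:P4
Tick 5: [PARSE:P5(v=4,ok=F), VALIDATE:P4(v=10,ok=T), TRANSFORM:P3(v=0,ok=F), EMIT:P2(v=50,ok=T)] out:P1(v=0); in:P5
Emitted by tick 5: ['P1']

Answer: 1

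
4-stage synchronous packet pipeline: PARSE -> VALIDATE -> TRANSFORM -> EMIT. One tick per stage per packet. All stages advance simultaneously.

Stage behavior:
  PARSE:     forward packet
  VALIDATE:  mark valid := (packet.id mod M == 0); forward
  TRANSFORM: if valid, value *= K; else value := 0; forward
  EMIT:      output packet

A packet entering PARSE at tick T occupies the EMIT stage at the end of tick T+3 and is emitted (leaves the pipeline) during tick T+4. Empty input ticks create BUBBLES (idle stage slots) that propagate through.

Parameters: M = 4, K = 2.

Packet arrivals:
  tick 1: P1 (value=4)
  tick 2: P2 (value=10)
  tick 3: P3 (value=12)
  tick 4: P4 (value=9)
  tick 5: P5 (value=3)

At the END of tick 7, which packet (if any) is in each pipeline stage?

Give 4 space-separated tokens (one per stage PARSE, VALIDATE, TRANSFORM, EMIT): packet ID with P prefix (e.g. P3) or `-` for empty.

Answer: - - P5 P4

Derivation:
Tick 1: [PARSE:P1(v=4,ok=F), VALIDATE:-, TRANSFORM:-, EMIT:-] out:-; in:P1
Tick 2: [PARSE:P2(v=10,ok=F), VALIDATE:P1(v=4,ok=F), TRANSFORM:-, EMIT:-] out:-; in:P2
Tick 3: [PARSE:P3(v=12,ok=F), VALIDATE:P2(v=10,ok=F), TRANSFORM:P1(v=0,ok=F), EMIT:-] out:-; in:P3
Tick 4: [PARSE:P4(v=9,ok=F), VALIDATE:P3(v=12,ok=F), TRANSFORM:P2(v=0,ok=F), EMIT:P1(v=0,ok=F)] out:-; in:P4
Tick 5: [PARSE:P5(v=3,ok=F), VALIDATE:P4(v=9,ok=T), TRANSFORM:P3(v=0,ok=F), EMIT:P2(v=0,ok=F)] out:P1(v=0); in:P5
Tick 6: [PARSE:-, VALIDATE:P5(v=3,ok=F), TRANSFORM:P4(v=18,ok=T), EMIT:P3(v=0,ok=F)] out:P2(v=0); in:-
Tick 7: [PARSE:-, VALIDATE:-, TRANSFORM:P5(v=0,ok=F), EMIT:P4(v=18,ok=T)] out:P3(v=0); in:-
At end of tick 7: ['-', '-', 'P5', 'P4']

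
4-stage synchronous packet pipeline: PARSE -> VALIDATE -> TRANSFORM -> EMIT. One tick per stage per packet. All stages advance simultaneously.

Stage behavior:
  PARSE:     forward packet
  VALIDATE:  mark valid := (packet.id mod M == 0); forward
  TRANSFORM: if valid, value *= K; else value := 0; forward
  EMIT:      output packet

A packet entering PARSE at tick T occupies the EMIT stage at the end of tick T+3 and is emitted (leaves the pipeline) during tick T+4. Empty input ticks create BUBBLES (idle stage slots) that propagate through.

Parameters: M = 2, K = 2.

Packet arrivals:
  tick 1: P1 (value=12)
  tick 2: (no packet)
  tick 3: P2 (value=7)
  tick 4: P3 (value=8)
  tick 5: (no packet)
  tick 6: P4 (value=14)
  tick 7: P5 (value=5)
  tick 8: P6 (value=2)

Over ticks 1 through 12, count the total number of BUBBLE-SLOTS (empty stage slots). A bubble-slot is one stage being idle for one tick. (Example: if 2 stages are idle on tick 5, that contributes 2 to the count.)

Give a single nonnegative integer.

Tick 1: [PARSE:P1(v=12,ok=F), VALIDATE:-, TRANSFORM:-, EMIT:-] out:-; bubbles=3
Tick 2: [PARSE:-, VALIDATE:P1(v=12,ok=F), TRANSFORM:-, EMIT:-] out:-; bubbles=3
Tick 3: [PARSE:P2(v=7,ok=F), VALIDATE:-, TRANSFORM:P1(v=0,ok=F), EMIT:-] out:-; bubbles=2
Tick 4: [PARSE:P3(v=8,ok=F), VALIDATE:P2(v=7,ok=T), TRANSFORM:-, EMIT:P1(v=0,ok=F)] out:-; bubbles=1
Tick 5: [PARSE:-, VALIDATE:P3(v=8,ok=F), TRANSFORM:P2(v=14,ok=T), EMIT:-] out:P1(v=0); bubbles=2
Tick 6: [PARSE:P4(v=14,ok=F), VALIDATE:-, TRANSFORM:P3(v=0,ok=F), EMIT:P2(v=14,ok=T)] out:-; bubbles=1
Tick 7: [PARSE:P5(v=5,ok=F), VALIDATE:P4(v=14,ok=T), TRANSFORM:-, EMIT:P3(v=0,ok=F)] out:P2(v=14); bubbles=1
Tick 8: [PARSE:P6(v=2,ok=F), VALIDATE:P5(v=5,ok=F), TRANSFORM:P4(v=28,ok=T), EMIT:-] out:P3(v=0); bubbles=1
Tick 9: [PARSE:-, VALIDATE:P6(v=2,ok=T), TRANSFORM:P5(v=0,ok=F), EMIT:P4(v=28,ok=T)] out:-; bubbles=1
Tick 10: [PARSE:-, VALIDATE:-, TRANSFORM:P6(v=4,ok=T), EMIT:P5(v=0,ok=F)] out:P4(v=28); bubbles=2
Tick 11: [PARSE:-, VALIDATE:-, TRANSFORM:-, EMIT:P6(v=4,ok=T)] out:P5(v=0); bubbles=3
Tick 12: [PARSE:-, VALIDATE:-, TRANSFORM:-, EMIT:-] out:P6(v=4); bubbles=4
Total bubble-slots: 24

Answer: 24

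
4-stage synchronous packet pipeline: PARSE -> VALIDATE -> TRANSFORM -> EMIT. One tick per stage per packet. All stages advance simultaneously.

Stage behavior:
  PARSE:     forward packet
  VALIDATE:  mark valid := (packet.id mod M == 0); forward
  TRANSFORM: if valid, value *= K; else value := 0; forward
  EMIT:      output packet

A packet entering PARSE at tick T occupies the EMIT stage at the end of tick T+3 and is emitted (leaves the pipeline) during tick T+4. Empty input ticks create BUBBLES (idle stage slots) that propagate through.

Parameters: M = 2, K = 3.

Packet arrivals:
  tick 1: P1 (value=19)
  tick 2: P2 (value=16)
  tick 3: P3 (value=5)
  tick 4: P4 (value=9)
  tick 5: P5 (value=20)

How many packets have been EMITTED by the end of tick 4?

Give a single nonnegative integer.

Tick 1: [PARSE:P1(v=19,ok=F), VALIDATE:-, TRANSFORM:-, EMIT:-] out:-; in:P1
Tick 2: [PARSE:P2(v=16,ok=F), VALIDATE:P1(v=19,ok=F), TRANSFORM:-, EMIT:-] out:-; in:P2
Tick 3: [PARSE:P3(v=5,ok=F), VALIDATE:P2(v=16,ok=T), TRANSFORM:P1(v=0,ok=F), EMIT:-] out:-; in:P3
Tick 4: [PARSE:P4(v=9,ok=F), VALIDATE:P3(v=5,ok=F), TRANSFORM:P2(v=48,ok=T), EMIT:P1(v=0,ok=F)] out:-; in:P4
Emitted by tick 4: []

Answer: 0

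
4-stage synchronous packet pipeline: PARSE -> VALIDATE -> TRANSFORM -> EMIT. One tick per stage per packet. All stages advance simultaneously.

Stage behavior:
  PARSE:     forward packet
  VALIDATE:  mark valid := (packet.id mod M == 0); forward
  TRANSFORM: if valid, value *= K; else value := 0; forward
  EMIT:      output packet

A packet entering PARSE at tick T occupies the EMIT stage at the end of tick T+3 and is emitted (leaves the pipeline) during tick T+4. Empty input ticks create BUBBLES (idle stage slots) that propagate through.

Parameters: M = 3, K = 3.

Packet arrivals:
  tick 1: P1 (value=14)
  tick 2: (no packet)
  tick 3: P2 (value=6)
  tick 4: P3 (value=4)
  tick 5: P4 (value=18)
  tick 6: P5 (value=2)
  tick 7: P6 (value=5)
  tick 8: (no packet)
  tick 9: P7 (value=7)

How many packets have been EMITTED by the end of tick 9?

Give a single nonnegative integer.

Tick 1: [PARSE:P1(v=14,ok=F), VALIDATE:-, TRANSFORM:-, EMIT:-] out:-; in:P1
Tick 2: [PARSE:-, VALIDATE:P1(v=14,ok=F), TRANSFORM:-, EMIT:-] out:-; in:-
Tick 3: [PARSE:P2(v=6,ok=F), VALIDATE:-, TRANSFORM:P1(v=0,ok=F), EMIT:-] out:-; in:P2
Tick 4: [PARSE:P3(v=4,ok=F), VALIDATE:P2(v=6,ok=F), TRANSFORM:-, EMIT:P1(v=0,ok=F)] out:-; in:P3
Tick 5: [PARSE:P4(v=18,ok=F), VALIDATE:P3(v=4,ok=T), TRANSFORM:P2(v=0,ok=F), EMIT:-] out:P1(v=0); in:P4
Tick 6: [PARSE:P5(v=2,ok=F), VALIDATE:P4(v=18,ok=F), TRANSFORM:P3(v=12,ok=T), EMIT:P2(v=0,ok=F)] out:-; in:P5
Tick 7: [PARSE:P6(v=5,ok=F), VALIDATE:P5(v=2,ok=F), TRANSFORM:P4(v=0,ok=F), EMIT:P3(v=12,ok=T)] out:P2(v=0); in:P6
Tick 8: [PARSE:-, VALIDATE:P6(v=5,ok=T), TRANSFORM:P5(v=0,ok=F), EMIT:P4(v=0,ok=F)] out:P3(v=12); in:-
Tick 9: [PARSE:P7(v=7,ok=F), VALIDATE:-, TRANSFORM:P6(v=15,ok=T), EMIT:P5(v=0,ok=F)] out:P4(v=0); in:P7
Emitted by tick 9: ['P1', 'P2', 'P3', 'P4']

Answer: 4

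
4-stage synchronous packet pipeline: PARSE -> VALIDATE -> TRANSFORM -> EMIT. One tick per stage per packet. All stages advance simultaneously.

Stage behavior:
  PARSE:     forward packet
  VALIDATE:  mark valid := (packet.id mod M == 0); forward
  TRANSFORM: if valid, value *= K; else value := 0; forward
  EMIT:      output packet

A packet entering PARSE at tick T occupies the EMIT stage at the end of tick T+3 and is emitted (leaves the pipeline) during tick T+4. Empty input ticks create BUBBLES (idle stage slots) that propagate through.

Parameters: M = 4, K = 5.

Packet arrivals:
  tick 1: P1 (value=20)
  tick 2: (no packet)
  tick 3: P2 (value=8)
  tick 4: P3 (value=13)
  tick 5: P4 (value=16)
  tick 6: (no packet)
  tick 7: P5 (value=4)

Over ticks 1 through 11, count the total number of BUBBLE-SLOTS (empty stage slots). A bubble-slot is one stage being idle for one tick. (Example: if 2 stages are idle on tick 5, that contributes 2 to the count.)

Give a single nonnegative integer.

Answer: 24

Derivation:
Tick 1: [PARSE:P1(v=20,ok=F), VALIDATE:-, TRANSFORM:-, EMIT:-] out:-; bubbles=3
Tick 2: [PARSE:-, VALIDATE:P1(v=20,ok=F), TRANSFORM:-, EMIT:-] out:-; bubbles=3
Tick 3: [PARSE:P2(v=8,ok=F), VALIDATE:-, TRANSFORM:P1(v=0,ok=F), EMIT:-] out:-; bubbles=2
Tick 4: [PARSE:P3(v=13,ok=F), VALIDATE:P2(v=8,ok=F), TRANSFORM:-, EMIT:P1(v=0,ok=F)] out:-; bubbles=1
Tick 5: [PARSE:P4(v=16,ok=F), VALIDATE:P3(v=13,ok=F), TRANSFORM:P2(v=0,ok=F), EMIT:-] out:P1(v=0); bubbles=1
Tick 6: [PARSE:-, VALIDATE:P4(v=16,ok=T), TRANSFORM:P3(v=0,ok=F), EMIT:P2(v=0,ok=F)] out:-; bubbles=1
Tick 7: [PARSE:P5(v=4,ok=F), VALIDATE:-, TRANSFORM:P4(v=80,ok=T), EMIT:P3(v=0,ok=F)] out:P2(v=0); bubbles=1
Tick 8: [PARSE:-, VALIDATE:P5(v=4,ok=F), TRANSFORM:-, EMIT:P4(v=80,ok=T)] out:P3(v=0); bubbles=2
Tick 9: [PARSE:-, VALIDATE:-, TRANSFORM:P5(v=0,ok=F), EMIT:-] out:P4(v=80); bubbles=3
Tick 10: [PARSE:-, VALIDATE:-, TRANSFORM:-, EMIT:P5(v=0,ok=F)] out:-; bubbles=3
Tick 11: [PARSE:-, VALIDATE:-, TRANSFORM:-, EMIT:-] out:P5(v=0); bubbles=4
Total bubble-slots: 24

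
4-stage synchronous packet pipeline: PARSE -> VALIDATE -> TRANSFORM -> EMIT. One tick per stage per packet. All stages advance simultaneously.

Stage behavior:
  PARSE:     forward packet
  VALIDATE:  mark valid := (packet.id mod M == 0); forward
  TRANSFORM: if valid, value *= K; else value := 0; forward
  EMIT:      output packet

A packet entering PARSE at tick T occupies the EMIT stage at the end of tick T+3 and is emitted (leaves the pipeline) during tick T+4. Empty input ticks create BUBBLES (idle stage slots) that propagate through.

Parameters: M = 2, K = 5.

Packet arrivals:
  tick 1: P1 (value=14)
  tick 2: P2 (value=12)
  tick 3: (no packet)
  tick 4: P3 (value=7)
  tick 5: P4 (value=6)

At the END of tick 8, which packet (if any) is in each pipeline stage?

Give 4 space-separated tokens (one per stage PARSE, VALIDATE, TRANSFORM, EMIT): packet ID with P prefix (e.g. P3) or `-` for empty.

Answer: - - - P4

Derivation:
Tick 1: [PARSE:P1(v=14,ok=F), VALIDATE:-, TRANSFORM:-, EMIT:-] out:-; in:P1
Tick 2: [PARSE:P2(v=12,ok=F), VALIDATE:P1(v=14,ok=F), TRANSFORM:-, EMIT:-] out:-; in:P2
Tick 3: [PARSE:-, VALIDATE:P2(v=12,ok=T), TRANSFORM:P1(v=0,ok=F), EMIT:-] out:-; in:-
Tick 4: [PARSE:P3(v=7,ok=F), VALIDATE:-, TRANSFORM:P2(v=60,ok=T), EMIT:P1(v=0,ok=F)] out:-; in:P3
Tick 5: [PARSE:P4(v=6,ok=F), VALIDATE:P3(v=7,ok=F), TRANSFORM:-, EMIT:P2(v=60,ok=T)] out:P1(v=0); in:P4
Tick 6: [PARSE:-, VALIDATE:P4(v=6,ok=T), TRANSFORM:P3(v=0,ok=F), EMIT:-] out:P2(v=60); in:-
Tick 7: [PARSE:-, VALIDATE:-, TRANSFORM:P4(v=30,ok=T), EMIT:P3(v=0,ok=F)] out:-; in:-
Tick 8: [PARSE:-, VALIDATE:-, TRANSFORM:-, EMIT:P4(v=30,ok=T)] out:P3(v=0); in:-
At end of tick 8: ['-', '-', '-', 'P4']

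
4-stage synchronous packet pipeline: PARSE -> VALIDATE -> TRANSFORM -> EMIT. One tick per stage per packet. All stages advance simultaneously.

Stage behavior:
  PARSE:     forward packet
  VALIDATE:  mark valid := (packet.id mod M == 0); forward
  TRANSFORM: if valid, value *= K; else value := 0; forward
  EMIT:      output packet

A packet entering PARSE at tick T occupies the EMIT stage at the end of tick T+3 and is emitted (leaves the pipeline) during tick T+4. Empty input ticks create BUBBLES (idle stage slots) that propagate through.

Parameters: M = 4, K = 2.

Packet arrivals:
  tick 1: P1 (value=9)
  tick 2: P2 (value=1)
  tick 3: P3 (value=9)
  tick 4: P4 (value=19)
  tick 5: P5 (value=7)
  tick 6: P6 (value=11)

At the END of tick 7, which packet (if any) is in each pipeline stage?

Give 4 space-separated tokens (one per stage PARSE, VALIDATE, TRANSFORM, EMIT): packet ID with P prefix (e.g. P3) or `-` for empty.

Tick 1: [PARSE:P1(v=9,ok=F), VALIDATE:-, TRANSFORM:-, EMIT:-] out:-; in:P1
Tick 2: [PARSE:P2(v=1,ok=F), VALIDATE:P1(v=9,ok=F), TRANSFORM:-, EMIT:-] out:-; in:P2
Tick 3: [PARSE:P3(v=9,ok=F), VALIDATE:P2(v=1,ok=F), TRANSFORM:P1(v=0,ok=F), EMIT:-] out:-; in:P3
Tick 4: [PARSE:P4(v=19,ok=F), VALIDATE:P3(v=9,ok=F), TRANSFORM:P2(v=0,ok=F), EMIT:P1(v=0,ok=F)] out:-; in:P4
Tick 5: [PARSE:P5(v=7,ok=F), VALIDATE:P4(v=19,ok=T), TRANSFORM:P3(v=0,ok=F), EMIT:P2(v=0,ok=F)] out:P1(v=0); in:P5
Tick 6: [PARSE:P6(v=11,ok=F), VALIDATE:P5(v=7,ok=F), TRANSFORM:P4(v=38,ok=T), EMIT:P3(v=0,ok=F)] out:P2(v=0); in:P6
Tick 7: [PARSE:-, VALIDATE:P6(v=11,ok=F), TRANSFORM:P5(v=0,ok=F), EMIT:P4(v=38,ok=T)] out:P3(v=0); in:-
At end of tick 7: ['-', 'P6', 'P5', 'P4']

Answer: - P6 P5 P4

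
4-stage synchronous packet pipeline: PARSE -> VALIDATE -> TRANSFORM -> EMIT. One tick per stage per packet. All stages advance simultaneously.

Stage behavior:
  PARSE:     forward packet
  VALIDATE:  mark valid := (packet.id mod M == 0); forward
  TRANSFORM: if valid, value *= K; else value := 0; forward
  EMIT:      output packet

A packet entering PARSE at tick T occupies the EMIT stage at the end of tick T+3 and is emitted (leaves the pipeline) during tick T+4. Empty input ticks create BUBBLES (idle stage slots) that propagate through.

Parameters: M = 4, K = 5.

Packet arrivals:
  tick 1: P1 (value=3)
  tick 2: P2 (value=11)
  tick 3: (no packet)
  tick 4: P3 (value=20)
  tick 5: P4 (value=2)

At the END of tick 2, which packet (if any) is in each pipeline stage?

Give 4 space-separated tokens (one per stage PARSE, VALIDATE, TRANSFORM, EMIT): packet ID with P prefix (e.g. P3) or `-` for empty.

Tick 1: [PARSE:P1(v=3,ok=F), VALIDATE:-, TRANSFORM:-, EMIT:-] out:-; in:P1
Tick 2: [PARSE:P2(v=11,ok=F), VALIDATE:P1(v=3,ok=F), TRANSFORM:-, EMIT:-] out:-; in:P2
At end of tick 2: ['P2', 'P1', '-', '-']

Answer: P2 P1 - -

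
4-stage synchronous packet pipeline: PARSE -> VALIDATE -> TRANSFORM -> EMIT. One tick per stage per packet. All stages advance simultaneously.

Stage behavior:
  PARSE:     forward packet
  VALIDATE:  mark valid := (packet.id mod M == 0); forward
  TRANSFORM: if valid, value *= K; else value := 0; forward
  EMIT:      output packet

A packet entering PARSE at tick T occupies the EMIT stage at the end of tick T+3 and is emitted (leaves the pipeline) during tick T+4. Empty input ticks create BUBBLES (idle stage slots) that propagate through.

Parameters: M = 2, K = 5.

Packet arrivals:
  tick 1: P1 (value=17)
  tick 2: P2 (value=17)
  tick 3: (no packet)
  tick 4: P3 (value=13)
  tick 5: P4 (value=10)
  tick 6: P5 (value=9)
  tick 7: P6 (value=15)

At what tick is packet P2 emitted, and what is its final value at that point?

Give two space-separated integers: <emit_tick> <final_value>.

Answer: 6 85

Derivation:
Tick 1: [PARSE:P1(v=17,ok=F), VALIDATE:-, TRANSFORM:-, EMIT:-] out:-; in:P1
Tick 2: [PARSE:P2(v=17,ok=F), VALIDATE:P1(v=17,ok=F), TRANSFORM:-, EMIT:-] out:-; in:P2
Tick 3: [PARSE:-, VALIDATE:P2(v=17,ok=T), TRANSFORM:P1(v=0,ok=F), EMIT:-] out:-; in:-
Tick 4: [PARSE:P3(v=13,ok=F), VALIDATE:-, TRANSFORM:P2(v=85,ok=T), EMIT:P1(v=0,ok=F)] out:-; in:P3
Tick 5: [PARSE:P4(v=10,ok=F), VALIDATE:P3(v=13,ok=F), TRANSFORM:-, EMIT:P2(v=85,ok=T)] out:P1(v=0); in:P4
Tick 6: [PARSE:P5(v=9,ok=F), VALIDATE:P4(v=10,ok=T), TRANSFORM:P3(v=0,ok=F), EMIT:-] out:P2(v=85); in:P5
Tick 7: [PARSE:P6(v=15,ok=F), VALIDATE:P5(v=9,ok=F), TRANSFORM:P4(v=50,ok=T), EMIT:P3(v=0,ok=F)] out:-; in:P6
Tick 8: [PARSE:-, VALIDATE:P6(v=15,ok=T), TRANSFORM:P5(v=0,ok=F), EMIT:P4(v=50,ok=T)] out:P3(v=0); in:-
Tick 9: [PARSE:-, VALIDATE:-, TRANSFORM:P6(v=75,ok=T), EMIT:P5(v=0,ok=F)] out:P4(v=50); in:-
Tick 10: [PARSE:-, VALIDATE:-, TRANSFORM:-, EMIT:P6(v=75,ok=T)] out:P5(v=0); in:-
Tick 11: [PARSE:-, VALIDATE:-, TRANSFORM:-, EMIT:-] out:P6(v=75); in:-
P2: arrives tick 2, valid=True (id=2, id%2=0), emit tick 6, final value 85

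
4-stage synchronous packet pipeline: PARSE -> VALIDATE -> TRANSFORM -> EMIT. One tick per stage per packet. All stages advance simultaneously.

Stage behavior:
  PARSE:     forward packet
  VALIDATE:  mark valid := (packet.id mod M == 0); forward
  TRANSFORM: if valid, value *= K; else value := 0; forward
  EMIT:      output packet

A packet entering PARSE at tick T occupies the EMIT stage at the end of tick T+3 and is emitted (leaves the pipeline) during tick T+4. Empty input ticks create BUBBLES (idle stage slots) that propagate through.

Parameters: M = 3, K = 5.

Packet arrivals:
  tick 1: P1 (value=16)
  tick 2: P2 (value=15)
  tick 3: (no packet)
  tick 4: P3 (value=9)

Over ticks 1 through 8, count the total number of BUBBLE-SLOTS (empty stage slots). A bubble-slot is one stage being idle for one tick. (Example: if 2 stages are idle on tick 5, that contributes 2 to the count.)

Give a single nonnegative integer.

Tick 1: [PARSE:P1(v=16,ok=F), VALIDATE:-, TRANSFORM:-, EMIT:-] out:-; bubbles=3
Tick 2: [PARSE:P2(v=15,ok=F), VALIDATE:P1(v=16,ok=F), TRANSFORM:-, EMIT:-] out:-; bubbles=2
Tick 3: [PARSE:-, VALIDATE:P2(v=15,ok=F), TRANSFORM:P1(v=0,ok=F), EMIT:-] out:-; bubbles=2
Tick 4: [PARSE:P3(v=9,ok=F), VALIDATE:-, TRANSFORM:P2(v=0,ok=F), EMIT:P1(v=0,ok=F)] out:-; bubbles=1
Tick 5: [PARSE:-, VALIDATE:P3(v=9,ok=T), TRANSFORM:-, EMIT:P2(v=0,ok=F)] out:P1(v=0); bubbles=2
Tick 6: [PARSE:-, VALIDATE:-, TRANSFORM:P3(v=45,ok=T), EMIT:-] out:P2(v=0); bubbles=3
Tick 7: [PARSE:-, VALIDATE:-, TRANSFORM:-, EMIT:P3(v=45,ok=T)] out:-; bubbles=3
Tick 8: [PARSE:-, VALIDATE:-, TRANSFORM:-, EMIT:-] out:P3(v=45); bubbles=4
Total bubble-slots: 20

Answer: 20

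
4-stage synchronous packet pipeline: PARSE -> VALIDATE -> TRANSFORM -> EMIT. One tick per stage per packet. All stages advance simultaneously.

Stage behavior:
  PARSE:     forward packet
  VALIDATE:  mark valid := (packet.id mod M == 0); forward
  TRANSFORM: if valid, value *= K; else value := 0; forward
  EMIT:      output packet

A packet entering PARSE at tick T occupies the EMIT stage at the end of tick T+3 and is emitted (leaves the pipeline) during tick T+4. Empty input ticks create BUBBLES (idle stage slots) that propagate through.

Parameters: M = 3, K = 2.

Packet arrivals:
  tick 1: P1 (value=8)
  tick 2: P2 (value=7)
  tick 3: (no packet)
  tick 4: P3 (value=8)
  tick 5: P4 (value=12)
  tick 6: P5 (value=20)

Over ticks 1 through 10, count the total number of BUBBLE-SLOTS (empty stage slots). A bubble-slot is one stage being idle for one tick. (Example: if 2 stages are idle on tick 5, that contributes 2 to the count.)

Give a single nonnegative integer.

Tick 1: [PARSE:P1(v=8,ok=F), VALIDATE:-, TRANSFORM:-, EMIT:-] out:-; bubbles=3
Tick 2: [PARSE:P2(v=7,ok=F), VALIDATE:P1(v=8,ok=F), TRANSFORM:-, EMIT:-] out:-; bubbles=2
Tick 3: [PARSE:-, VALIDATE:P2(v=7,ok=F), TRANSFORM:P1(v=0,ok=F), EMIT:-] out:-; bubbles=2
Tick 4: [PARSE:P3(v=8,ok=F), VALIDATE:-, TRANSFORM:P2(v=0,ok=F), EMIT:P1(v=0,ok=F)] out:-; bubbles=1
Tick 5: [PARSE:P4(v=12,ok=F), VALIDATE:P3(v=8,ok=T), TRANSFORM:-, EMIT:P2(v=0,ok=F)] out:P1(v=0); bubbles=1
Tick 6: [PARSE:P5(v=20,ok=F), VALIDATE:P4(v=12,ok=F), TRANSFORM:P3(v=16,ok=T), EMIT:-] out:P2(v=0); bubbles=1
Tick 7: [PARSE:-, VALIDATE:P5(v=20,ok=F), TRANSFORM:P4(v=0,ok=F), EMIT:P3(v=16,ok=T)] out:-; bubbles=1
Tick 8: [PARSE:-, VALIDATE:-, TRANSFORM:P5(v=0,ok=F), EMIT:P4(v=0,ok=F)] out:P3(v=16); bubbles=2
Tick 9: [PARSE:-, VALIDATE:-, TRANSFORM:-, EMIT:P5(v=0,ok=F)] out:P4(v=0); bubbles=3
Tick 10: [PARSE:-, VALIDATE:-, TRANSFORM:-, EMIT:-] out:P5(v=0); bubbles=4
Total bubble-slots: 20

Answer: 20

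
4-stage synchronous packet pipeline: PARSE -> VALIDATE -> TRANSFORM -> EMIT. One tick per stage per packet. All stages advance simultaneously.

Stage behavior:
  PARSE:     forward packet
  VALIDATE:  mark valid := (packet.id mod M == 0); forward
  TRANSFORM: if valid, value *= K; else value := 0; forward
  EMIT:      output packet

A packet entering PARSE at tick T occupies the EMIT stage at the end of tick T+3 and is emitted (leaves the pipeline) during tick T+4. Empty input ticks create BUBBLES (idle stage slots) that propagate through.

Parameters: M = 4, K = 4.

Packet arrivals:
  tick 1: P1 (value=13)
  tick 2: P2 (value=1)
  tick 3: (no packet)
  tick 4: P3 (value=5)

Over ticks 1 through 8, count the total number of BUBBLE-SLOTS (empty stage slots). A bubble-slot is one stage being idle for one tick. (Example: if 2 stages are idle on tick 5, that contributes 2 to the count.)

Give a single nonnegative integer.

Tick 1: [PARSE:P1(v=13,ok=F), VALIDATE:-, TRANSFORM:-, EMIT:-] out:-; bubbles=3
Tick 2: [PARSE:P2(v=1,ok=F), VALIDATE:P1(v=13,ok=F), TRANSFORM:-, EMIT:-] out:-; bubbles=2
Tick 3: [PARSE:-, VALIDATE:P2(v=1,ok=F), TRANSFORM:P1(v=0,ok=F), EMIT:-] out:-; bubbles=2
Tick 4: [PARSE:P3(v=5,ok=F), VALIDATE:-, TRANSFORM:P2(v=0,ok=F), EMIT:P1(v=0,ok=F)] out:-; bubbles=1
Tick 5: [PARSE:-, VALIDATE:P3(v=5,ok=F), TRANSFORM:-, EMIT:P2(v=0,ok=F)] out:P1(v=0); bubbles=2
Tick 6: [PARSE:-, VALIDATE:-, TRANSFORM:P3(v=0,ok=F), EMIT:-] out:P2(v=0); bubbles=3
Tick 7: [PARSE:-, VALIDATE:-, TRANSFORM:-, EMIT:P3(v=0,ok=F)] out:-; bubbles=3
Tick 8: [PARSE:-, VALIDATE:-, TRANSFORM:-, EMIT:-] out:P3(v=0); bubbles=4
Total bubble-slots: 20

Answer: 20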